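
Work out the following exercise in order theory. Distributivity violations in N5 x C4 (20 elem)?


Distributive law: a ^ (b v c) = (a ^ b) v (a ^ c).
Check all 20^3 = 8000 ordered triples (a,b,c).
  e.g. a=(b,0), b=(a,0), c=(c,0): lhs=(b,0) != rhs=(a,0)
  e.g. a=(b,0), b=(a,0), c=(c,1): lhs=(b,0) != rhs=(a,0)
Total violating triples: 128


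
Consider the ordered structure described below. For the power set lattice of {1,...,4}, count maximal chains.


A maximal chain goes from the minimum element to a maximal element via cover relations.
Counting all min-to-max paths in the cover graph.
Total maximal chains: 24


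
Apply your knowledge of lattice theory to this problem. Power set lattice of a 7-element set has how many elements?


Power set = 2^n.
2^7 = 128


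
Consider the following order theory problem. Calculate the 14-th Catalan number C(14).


C(n) = C(2n, n) / (n+1).
C(28, 14) = 40116600
C(14) = 40116600 / 15 = 2674440


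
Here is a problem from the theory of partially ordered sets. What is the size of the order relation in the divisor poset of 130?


The order relation is {(a,b) : a <= b}, reflexive so it includes (a,a).
Examples: (1,1), (1,10), (1,13), (1,130), (1,2), ...
Total ordered pairs: 27


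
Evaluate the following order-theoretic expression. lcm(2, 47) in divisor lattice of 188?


Join=lcm.
gcd(2,47)=1
lcm=94


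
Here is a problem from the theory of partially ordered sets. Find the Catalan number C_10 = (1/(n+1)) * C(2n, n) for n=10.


C(n) = C(2n, n) / (n+1).
C(20, 10) = 184756
C(10) = 184756 / 11 = 16796


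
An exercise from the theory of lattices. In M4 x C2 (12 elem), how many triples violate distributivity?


Distributive law: a ^ (b v c) = (a ^ b) v (a ^ c).
Check all 12^3 = 1728 ordered triples (a,b,c).
  e.g. a=(a1,0), b=(a2,0), c=(a3,0): lhs=(a1,0) != rhs=(0,0)
  e.g. a=(a1,0), b=(a2,0), c=(a3,1): lhs=(a1,0) != rhs=(0,0)
Total violating triples: 192


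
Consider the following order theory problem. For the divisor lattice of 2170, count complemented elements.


An element a is complemented if some b has a meet b = bottom, a join b = top.
a is complemented iff gcd(a, n/a)=1, i.e. a is a unitary divisor of 2170.
Complemented elements: 1, 2, 5, 7, 10, 14, ... (10 more)
Count: 16


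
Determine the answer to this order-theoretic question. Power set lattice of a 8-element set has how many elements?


Power set = 2^n.
2^8 = 256


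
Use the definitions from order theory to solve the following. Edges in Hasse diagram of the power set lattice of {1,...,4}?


A cover relation a -< b holds when a < b with no c strictly between.
Cover relations:
  {} -< {1}
  {} -< {2}
  {} -< {3}
  {} -< {4}
  {1} -< {1,2}
  {1} -< {1,3}
  {1} -< {1,4}
  {2} -< {1,2}
  ...24 more
Total: 32


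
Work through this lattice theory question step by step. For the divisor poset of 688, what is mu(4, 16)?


In a divisor lattice, mu(a,b) = mu(b/a) where mu is the classical Mobius function.
b/a = 16/4 = 4
Prime factorization of 4: primes [2]
4 is not squarefree, so mu(4) = 0


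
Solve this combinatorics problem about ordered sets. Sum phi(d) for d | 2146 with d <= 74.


Divisors of 2146 up to 74: [1, 2, 29, 37, 58, 74]
phi values: [1, 1, 28, 36, 28, 36]
Sum = 130


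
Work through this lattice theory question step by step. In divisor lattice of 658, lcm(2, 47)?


Join=lcm.
gcd(2,47)=1
lcm=94


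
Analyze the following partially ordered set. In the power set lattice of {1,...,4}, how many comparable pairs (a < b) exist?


A comparable pair {a,b} has a < b or b < a in the order.
Count unordered pairs where one element is strictly below the other.
Examples: {{},{1}}, {{},{2}}, {{},{3}}, {{},{4}}, ...
Total comparable pairs: 65


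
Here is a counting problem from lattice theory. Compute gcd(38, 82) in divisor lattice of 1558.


In a divisor lattice, meet = gcd (greatest common divisor).
By Euclidean algorithm or factoring: gcd(38,82) = 2


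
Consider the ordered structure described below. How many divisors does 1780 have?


Divisors of 1780: [1, 2, 4, 5, 10, 20, 89, 178, 356, 445, 890, 1780]
Count: 12


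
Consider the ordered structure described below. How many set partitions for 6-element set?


B(n) = number of set partitions of an n-element set.
B(n) satisfies the recurrence: B(n+1) = sum_k C(n,k)*B(k).
B(6) = 203


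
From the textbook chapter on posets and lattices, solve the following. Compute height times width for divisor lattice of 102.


Height = length of longest chain minus 1; width = size of largest antichain.
A maximum chain: 1 | 17 | 51 | 102  (height 3).
A maximum antichain: {2, 3, 17}  (width 3).
Product = 3 * 3 = 9


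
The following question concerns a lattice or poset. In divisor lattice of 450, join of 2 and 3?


In a divisor lattice, join = lcm (least common multiple).
gcd(2,3) = 1
lcm(2,3) = 2*3/gcd = 6/1 = 6


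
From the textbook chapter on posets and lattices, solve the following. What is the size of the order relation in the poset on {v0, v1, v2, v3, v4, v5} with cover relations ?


The order relation is {(a,b) : a <= b}, reflexive so it includes (a,a).
Examples: (v0,v0), (v1,v1), (v2,v2), (v3,v3), (v4,v4), ...
Total ordered pairs: 6


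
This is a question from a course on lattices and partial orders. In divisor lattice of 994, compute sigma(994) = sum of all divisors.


sigma(n) = sum of divisors.
Divisors of 994: [1, 2, 7, 14, 71, 142, 497, 994]
Sum = 1728


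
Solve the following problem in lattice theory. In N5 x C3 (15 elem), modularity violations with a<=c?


Modular law: if a <= c then a v (b ^ c) = (a v b) ^ c.
Check all triples (a,b,c) with a <= c among 15 elements.
  e.g. a=(a,0), b=(c,0), c=(b,0): lhs=(a,0) != rhs=(b,0)
  e.g. a=(a,0), b=(c,1), c=(b,0): lhs=(a,0) != rhs=(b,0)
Total violating triples: 18


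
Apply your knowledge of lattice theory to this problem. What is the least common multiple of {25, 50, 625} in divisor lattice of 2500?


In a divisor lattice, join = lcm (least common multiple).
Compute lcm iteratively: start with first element, then lcm(current, next).
Elements: [25, 50, 625]
lcm(25,50) = 50
lcm(50,625) = 1250
Final lcm = 1250


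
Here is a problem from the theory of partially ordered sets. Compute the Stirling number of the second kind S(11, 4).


S(n,k) = k*S(n-1,k) + S(n-1,k-1).
S(10,4) = 34105, S(10,3) = 9330
S(11,4) = 4*34105 + 9330 = 136420 + 9330
S(11,4) = 145750


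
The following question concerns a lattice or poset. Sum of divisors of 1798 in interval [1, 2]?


Interval [1,2] in divisors of 1798: [1, 2]
Sum = 3


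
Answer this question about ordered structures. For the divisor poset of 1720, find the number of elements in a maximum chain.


A chain is a totally ordered subset; we count the number of elements in a maximum chain.
Compute, for each element x, the size of the longest chain ending at x:
  1: 1
  2: 2
  5: 2
  43: 2
  4: 3
  8: 4
  ...
A maximum chain: 1 < 2 < 4 < 8 < 40 < 1720
Number of elements in the longest chain: 6


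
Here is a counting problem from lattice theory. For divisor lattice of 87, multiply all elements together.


Divisors of 87: [1, 3, 29, 87]
Product = n^(d(n)/2) = 87^(4/2)
Product = 7569


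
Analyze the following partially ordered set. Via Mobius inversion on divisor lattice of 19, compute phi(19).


phi(n) = n * prod_{p|n} (1 - 1/p).
Prime divisors of 19: [19]
phi(19) = 19 * (1 - 1/19)
phi(19) = 18


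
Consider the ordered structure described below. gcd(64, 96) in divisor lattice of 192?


Meet=gcd.
gcd(64,96)=32


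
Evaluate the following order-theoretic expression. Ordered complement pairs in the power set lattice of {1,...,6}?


Complement pair (a,b): a meet b = bottom, a join b = top.
Here: A intersect B = {} and A union B = {1,...,6}.
Pairs found: ({},{1,2,3,4,5,6}), ({1},{2,3,4,5,6}), ({2},{1,3,4,5,6}), ({3},{1,2,4,5,6}), ... (60 more)
Total ordered pairs: 64


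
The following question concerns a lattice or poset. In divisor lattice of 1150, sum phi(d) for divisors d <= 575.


Divisors of 1150 up to 575: [1, 2, 5, 10, 23, 25, 46, 50, 115, 230, 575]
phi values: [1, 1, 4, 4, 22, 20, 22, 20, 88, 88, 440]
Sum = 710


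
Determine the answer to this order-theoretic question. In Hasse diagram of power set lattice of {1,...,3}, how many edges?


A cover relation a -< b holds when a < b with no c strictly between.
Cover relations:
  {} -< {1}
  {} -< {2}
  {} -< {3}
  {1} -< {1,2}
  {1} -< {1,3}
  {2} -< {1,2}
  {2} -< {2,3}
  {3} -< {1,3}
  ...4 more
Total: 12


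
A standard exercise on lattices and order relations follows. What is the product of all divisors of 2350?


Divisors of 2350: [1, 2, 5, 10, 25, 47, 50, 94, 235, 470, 1175, 2350]
Product = n^(d(n)/2) = 2350^(12/2)
Product = 168425239515625000000


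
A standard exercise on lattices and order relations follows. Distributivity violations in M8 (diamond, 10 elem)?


Distributive law: a ^ (b v c) = (a ^ b) v (a ^ c).
Check all 10^3 = 1000 ordered triples (a,b,c).
  e.g. a=a1, b=a2, c=a3: lhs=a1 != rhs=0
  e.g. a=a1, b=a2, c=a4: lhs=a1 != rhs=0
Total violating triples: 336


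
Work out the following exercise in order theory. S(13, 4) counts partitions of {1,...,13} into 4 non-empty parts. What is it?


S(n,k) = k*S(n-1,k) + S(n-1,k-1).
S(12,4) = 611501, S(12,3) = 86526
S(13,4) = 4*611501 + 86526 = 2446004 + 86526
S(13,4) = 2532530


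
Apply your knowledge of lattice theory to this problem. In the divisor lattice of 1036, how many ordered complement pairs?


Complement pair (a,b): a meet b = bottom, a join b = top.
Here: gcd(a,b)=1 and lcm(a,b)=1036, i.e. a*b=1036 with a,b coprime.
Pairs found: (1,1036), (4,259), (7,148), (28,37), ... (4 more)
Total ordered pairs: 8


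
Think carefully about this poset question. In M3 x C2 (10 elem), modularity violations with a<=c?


Modular law: if a <= c then a v (b ^ c) = (a v b) ^ c.
Check all triples (a,b,c) with a <= c among 10 elements.
This lattice is modular (diamonds M_m and their chain-products are modular).
Total violating triples: 0


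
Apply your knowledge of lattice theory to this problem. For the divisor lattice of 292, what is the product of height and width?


Height = length of longest chain minus 1; width = size of largest antichain.
A maximum chain: 1 | 73 | 146 | 292  (height 3).
A maximum antichain: {2, 73}  (width 2).
Product = 3 * 2 = 6


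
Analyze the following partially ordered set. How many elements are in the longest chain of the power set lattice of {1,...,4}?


A chain is a totally ordered subset; we count the number of elements in a maximum chain.
Compute, for each element x, the size of the longest chain ending at x:
  {}: 1
  {1}: 2
  {2}: 2
  {3}: 2
  {4}: 2
  {1,2}: 3
  ...
A maximum chain: {} < {1} < {1,2} < {1,2,3} < {1,2,3,4}
Number of elements in the longest chain: 5


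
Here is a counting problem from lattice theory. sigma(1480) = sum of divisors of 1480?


sigma(n) = sum of divisors.
Divisors of 1480: [1, 2, 4, 5, 8, 10, 20, 37, 40, 74, 148, 185, 296, 370, 740, 1480]
Sum = 3420


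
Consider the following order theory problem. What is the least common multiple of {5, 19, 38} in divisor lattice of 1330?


In a divisor lattice, join = lcm (least common multiple).
Compute lcm iteratively: start with first element, then lcm(current, next).
Elements: [5, 19, 38]
lcm(5,19) = 95
lcm(95,38) = 190
Final lcm = 190


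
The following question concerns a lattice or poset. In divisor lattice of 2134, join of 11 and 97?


In a divisor lattice, join = lcm (least common multiple).
gcd(11,97) = 1
lcm(11,97) = 11*97/gcd = 1067/1 = 1067


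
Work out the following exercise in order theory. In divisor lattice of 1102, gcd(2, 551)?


Meet=gcd.
gcd(2,551)=1


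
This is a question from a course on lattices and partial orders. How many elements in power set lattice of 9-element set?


Power set = 2^n.
2^9 = 512


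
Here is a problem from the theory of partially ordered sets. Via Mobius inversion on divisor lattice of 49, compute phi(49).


phi(n) = n * prod_{p|n} (1 - 1/p).
Prime divisors of 49: [7]
phi(49) = 49 * (1 - 1/7)
phi(49) = 42


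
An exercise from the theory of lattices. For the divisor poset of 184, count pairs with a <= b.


The order relation is {(a,b) : a <= b}, reflexive so it includes (a,a).
Examples: (1,1), (1,184), (1,2), (1,23), (1,4), ...
Total ordered pairs: 30


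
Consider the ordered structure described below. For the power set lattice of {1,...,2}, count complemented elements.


An element a is complemented if some b has a meet b = bottom, a join b = top.
every subset A has complement S\A, so all elements are complemented.
Complemented elements: {}, {1}, {2}, {1,2}
Count: 4


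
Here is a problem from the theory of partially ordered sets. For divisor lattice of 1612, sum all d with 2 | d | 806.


Interval [2,806] in divisors of 1612: [2, 26, 62, 806]
Sum = 896


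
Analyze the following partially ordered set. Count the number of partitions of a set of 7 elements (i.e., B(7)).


B(n) = number of set partitions of an n-element set.
B(n) satisfies the recurrence: B(n+1) = sum_k C(n,k)*B(k).
B(7) = 877


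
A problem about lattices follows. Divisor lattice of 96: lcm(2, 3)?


Join=lcm.
gcd(2,3)=1
lcm=6


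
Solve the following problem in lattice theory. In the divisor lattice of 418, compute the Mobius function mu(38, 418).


In a divisor lattice, mu(a,b) = mu(b/a) where mu is the classical Mobius function.
b/a = 418/38 = 11
Prime factorization of 11: primes [11]
11 is squarefree with 1 prime factor(s), so mu(11) = (-1)^1 = -1


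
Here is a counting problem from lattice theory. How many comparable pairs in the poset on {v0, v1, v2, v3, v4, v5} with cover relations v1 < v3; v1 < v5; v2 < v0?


A comparable pair {a,b} has a < b or b < a in the order.
Count unordered pairs where one element is strictly below the other.
Examples: {v0,v2}, {v1,v3}, {v1,v5}
Total comparable pairs: 3


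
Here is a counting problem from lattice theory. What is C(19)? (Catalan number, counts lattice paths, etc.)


C(n) = C(2n, n) / (n+1).
C(38, 19) = 35345263800
C(19) = 35345263800 / 20 = 1767263190


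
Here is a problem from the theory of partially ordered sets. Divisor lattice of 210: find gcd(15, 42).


In a divisor lattice, meet = gcd (greatest common divisor).
By Euclidean algorithm or factoring: gcd(15,42) = 3


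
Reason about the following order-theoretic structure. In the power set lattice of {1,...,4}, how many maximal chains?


A maximal chain goes from the minimum element to a maximal element via cover relations.
Counting all min-to-max paths in the cover graph.
Total maximal chains: 24


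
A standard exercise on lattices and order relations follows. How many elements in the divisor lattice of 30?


Divisors of 30: [1, 2, 3, 5, 6, 10, 15, 30]
Count: 8


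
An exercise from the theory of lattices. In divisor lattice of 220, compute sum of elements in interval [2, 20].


Interval [2,20] in divisors of 220: [2, 4, 10, 20]
Sum = 36


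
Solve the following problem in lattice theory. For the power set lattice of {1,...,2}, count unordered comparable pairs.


A comparable pair {a,b} has a < b or b < a in the order.
Count unordered pairs where one element is strictly below the other.
Examples: {{},{1}}, {{},{2}}, {{},{1,2}}, {{1},{1,2}}, ...
Total comparable pairs: 5


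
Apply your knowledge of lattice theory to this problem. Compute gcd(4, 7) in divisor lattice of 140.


In a divisor lattice, meet = gcd (greatest common divisor).
By Euclidean algorithm or factoring: gcd(4,7) = 1


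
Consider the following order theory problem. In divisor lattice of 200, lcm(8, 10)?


Join=lcm.
gcd(8,10)=2
lcm=40


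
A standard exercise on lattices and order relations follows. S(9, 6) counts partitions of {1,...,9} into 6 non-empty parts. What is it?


S(n,k) = k*S(n-1,k) + S(n-1,k-1).
S(8,6) = 266, S(8,5) = 1050
S(9,6) = 6*266 + 1050 = 1596 + 1050
S(9,6) = 2646


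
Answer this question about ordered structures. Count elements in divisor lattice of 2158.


Divisors of 2158: [1, 2, 13, 26, 83, 166, 1079, 2158]
Count: 8


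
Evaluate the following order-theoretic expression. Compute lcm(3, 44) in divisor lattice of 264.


In a divisor lattice, join = lcm (least common multiple).
gcd(3,44) = 1
lcm(3,44) = 3*44/gcd = 132/1 = 132


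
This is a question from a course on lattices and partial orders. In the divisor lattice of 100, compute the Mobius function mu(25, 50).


In a divisor lattice, mu(a,b) = mu(b/a) where mu is the classical Mobius function.
b/a = 50/25 = 2
Prime factorization of 2: primes [2]
2 is squarefree with 1 prime factor(s), so mu(2) = (-1)^1 = -1


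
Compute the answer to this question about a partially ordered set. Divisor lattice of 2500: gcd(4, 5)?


Meet=gcd.
gcd(4,5)=1


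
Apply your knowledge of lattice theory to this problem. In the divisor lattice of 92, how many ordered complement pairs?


Complement pair (a,b): a meet b = bottom, a join b = top.
Here: gcd(a,b)=1 and lcm(a,b)=92, i.e. a*b=92 with a,b coprime.
Pairs found: (1,92), (4,23), (23,4), (92,1)
Total ordered pairs: 4


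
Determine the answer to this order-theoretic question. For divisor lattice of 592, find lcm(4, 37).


In a divisor lattice, join = lcm (least common multiple).
Compute lcm iteratively: start with first element, then lcm(current, next).
Elements: [4, 37]
lcm(4,37) = 148
Final lcm = 148


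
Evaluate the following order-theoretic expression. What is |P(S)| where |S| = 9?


Power set = 2^n.
2^9 = 512


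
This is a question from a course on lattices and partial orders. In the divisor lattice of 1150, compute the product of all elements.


Divisors of 1150: [1, 2, 5, 10, 23, 25, 46, 50, 115, 230, 575, 1150]
Product = n^(d(n)/2) = 1150^(12/2)
Product = 2313060765625000000


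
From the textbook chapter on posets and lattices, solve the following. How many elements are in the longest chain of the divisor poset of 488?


A chain is a totally ordered subset; we count the number of elements in a maximum chain.
Compute, for each element x, the size of the longest chain ending at x:
  1: 1
  2: 2
  61: 2
  4: 3
  8: 4
  122: 3
  ...
A maximum chain: 1 < 2 < 4 < 8 < 488
Number of elements in the longest chain: 5


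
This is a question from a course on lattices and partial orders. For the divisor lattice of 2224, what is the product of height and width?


Height = length of longest chain minus 1; width = size of largest antichain.
A maximum chain: 1 | 139 | 278 | 556 | 1112 | 2224  (height 5).
A maximum antichain: {2, 139}  (width 2).
Product = 5 * 2 = 10


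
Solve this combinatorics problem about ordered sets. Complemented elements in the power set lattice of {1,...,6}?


An element a is complemented if some b has a meet b = bottom, a join b = top.
every subset A has complement S\A, so all elements are complemented.
Complemented elements: {}, {1}, {2}, {3}, {4}, {5}, ... (58 more)
Count: 64


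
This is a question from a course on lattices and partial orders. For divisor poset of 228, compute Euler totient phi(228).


phi(n) = n * prod_{p|n} (1 - 1/p).
Prime divisors of 228: [2, 3, 19]
phi(228) = 228 * (1 - 1/2) * (1 - 1/3) * (1 - 1/19)
phi(228) = 72


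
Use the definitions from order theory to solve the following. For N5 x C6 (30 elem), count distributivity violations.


Distributive law: a ^ (b v c) = (a ^ b) v (a ^ c).
Check all 30^3 = 27000 ordered triples (a,b,c).
  e.g. a=(b,0), b=(a,0), c=(c,0): lhs=(b,0) != rhs=(a,0)
  e.g. a=(b,0), b=(a,0), c=(c,1): lhs=(b,0) != rhs=(a,0)
Total violating triples: 432


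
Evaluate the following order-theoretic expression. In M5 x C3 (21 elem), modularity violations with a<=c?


Modular law: if a <= c then a v (b ^ c) = (a v b) ^ c.
Check all triples (a,b,c) with a <= c among 21 elements.
This lattice is modular (diamonds M_m and their chain-products are modular).
Total violating triples: 0


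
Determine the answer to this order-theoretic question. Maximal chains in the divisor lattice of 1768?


A maximal chain goes from the minimum element to a maximal element via cover relations.
Counting all min-to-max paths in the cover graph.
Total maximal chains: 20


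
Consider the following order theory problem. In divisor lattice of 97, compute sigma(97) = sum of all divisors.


sigma(n) = sum of divisors.
Divisors of 97: [1, 97]
Sum = 98


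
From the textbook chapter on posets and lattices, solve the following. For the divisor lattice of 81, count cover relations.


A cover relation a -< b holds when a < b with no c strictly between.
Cover relations:
  1 -< 3
  3 -< 9
  9 -< 27
  27 -< 81
Total: 4


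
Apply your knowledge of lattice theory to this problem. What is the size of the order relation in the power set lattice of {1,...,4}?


The order relation is {(a,b) : a <= b}, reflexive so it includes (a,a).
Examples: ({},{}), ({},{1,2}), ({},{1,2,3}), ({},{1,2,3,4}), ({},{1,2,4}), ...
Total ordered pairs: 81


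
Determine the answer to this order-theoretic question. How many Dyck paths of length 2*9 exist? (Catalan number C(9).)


C(n) = C(2n, n) / (n+1).
C(18, 9) = 48620
C(9) = 48620 / 10 = 4862


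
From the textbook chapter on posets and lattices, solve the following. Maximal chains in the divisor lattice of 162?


A maximal chain goes from the minimum element to a maximal element via cover relations.
Counting all min-to-max paths in the cover graph.
Total maximal chains: 5


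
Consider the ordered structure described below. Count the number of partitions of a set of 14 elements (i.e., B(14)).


B(n) = number of set partitions of an n-element set.
B(n) satisfies the recurrence: B(n+1) = sum_k C(n,k)*B(k).
B(14) = 190899322


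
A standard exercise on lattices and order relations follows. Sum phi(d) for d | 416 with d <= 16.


Divisors of 416 up to 16: [1, 2, 4, 8, 13, 16]
phi values: [1, 1, 2, 4, 12, 8]
Sum = 28


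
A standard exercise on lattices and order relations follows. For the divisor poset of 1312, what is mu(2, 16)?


In a divisor lattice, mu(a,b) = mu(b/a) where mu is the classical Mobius function.
b/a = 16/2 = 8
Prime factorization of 8: primes [2]
8 is not squarefree, so mu(8) = 0


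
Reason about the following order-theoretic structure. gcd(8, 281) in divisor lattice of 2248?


Meet=gcd.
gcd(8,281)=1


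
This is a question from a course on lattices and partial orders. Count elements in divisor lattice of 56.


Divisors of 56: [1, 2, 4, 7, 8, 14, 28, 56]
Count: 8


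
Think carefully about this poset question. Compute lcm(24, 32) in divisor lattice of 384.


In a divisor lattice, join = lcm (least common multiple).
gcd(24,32) = 8
lcm(24,32) = 24*32/gcd = 768/8 = 96


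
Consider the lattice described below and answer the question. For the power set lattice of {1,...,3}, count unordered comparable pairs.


A comparable pair {a,b} has a < b or b < a in the order.
Count unordered pairs where one element is strictly below the other.
Examples: {{},{1}}, {{},{2}}, {{},{3}}, {{},{1,2}}, ...
Total comparable pairs: 19


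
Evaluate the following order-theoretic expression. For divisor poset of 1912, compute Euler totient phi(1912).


phi(n) = n * prod_{p|n} (1 - 1/p).
Prime divisors of 1912: [2, 239]
phi(1912) = 1912 * (1 - 1/2) * (1 - 1/239)
phi(1912) = 952


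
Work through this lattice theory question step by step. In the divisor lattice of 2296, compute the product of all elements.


Divisors of 2296: [1, 2, 4, 7, 8, 14, 28, 41, 56, 82, 164, 287, 328, 574, 1148, 2296]
Product = n^(d(n)/2) = 2296^(16/2)
Product = 772280501280116853950119936


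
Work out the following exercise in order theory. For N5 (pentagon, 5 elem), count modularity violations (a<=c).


Modular law: if a <= c then a v (b ^ c) = (a v b) ^ c.
Check all triples (a,b,c) with a <= c among 5 elements.
  e.g. a=a, b=c, c=b: lhs=a != rhs=b
Total violating triples: 1


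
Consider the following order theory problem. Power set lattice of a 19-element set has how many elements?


Power set = 2^n.
2^19 = 524288


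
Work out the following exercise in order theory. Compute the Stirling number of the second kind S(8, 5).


S(n,k) = k*S(n-1,k) + S(n-1,k-1).
S(7,5) = 140, S(7,4) = 350
S(8,5) = 5*140 + 350 = 700 + 350
S(8,5) = 1050


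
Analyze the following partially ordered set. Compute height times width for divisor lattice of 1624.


Height = length of longest chain minus 1; width = size of largest antichain.
A maximum chain: 1 | 29 | 203 | 406 | 812 | 1624  (height 5).
A maximum antichain: {4, 14, 58, 203}  (width 4).
Product = 5 * 4 = 20


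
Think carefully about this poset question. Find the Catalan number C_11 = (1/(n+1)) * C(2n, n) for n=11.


C(n) = C(2n, n) / (n+1).
C(22, 11) = 705432
C(11) = 705432 / 12 = 58786


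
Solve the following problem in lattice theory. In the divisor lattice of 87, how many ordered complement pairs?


Complement pair (a,b): a meet b = bottom, a join b = top.
Here: gcd(a,b)=1 and lcm(a,b)=87, i.e. a*b=87 with a,b coprime.
Pairs found: (1,87), (3,29), (29,3), (87,1)
Total ordered pairs: 4


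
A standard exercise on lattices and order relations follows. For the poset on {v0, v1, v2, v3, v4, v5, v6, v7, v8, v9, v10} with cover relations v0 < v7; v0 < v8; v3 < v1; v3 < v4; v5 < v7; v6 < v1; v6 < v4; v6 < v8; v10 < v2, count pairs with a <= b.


The order relation is {(a,b) : a <= b}, reflexive so it includes (a,a).
Examples: (v0,v0), (v0,v7), (v0,v8), (v1,v1), (v10,v10), ...
Total ordered pairs: 20


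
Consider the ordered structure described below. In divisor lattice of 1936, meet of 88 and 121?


In a divisor lattice, meet = gcd (greatest common divisor).
By Euclidean algorithm or factoring: gcd(88,121) = 11


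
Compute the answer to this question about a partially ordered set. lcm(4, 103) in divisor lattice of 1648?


Join=lcm.
gcd(4,103)=1
lcm=412


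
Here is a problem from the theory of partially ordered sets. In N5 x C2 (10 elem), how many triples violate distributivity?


Distributive law: a ^ (b v c) = (a ^ b) v (a ^ c).
Check all 10^3 = 1000 ordered triples (a,b,c).
  e.g. a=(b,0), b=(a,0), c=(c,0): lhs=(b,0) != rhs=(a,0)
  e.g. a=(b,0), b=(a,0), c=(c,1): lhs=(b,0) != rhs=(a,0)
Total violating triples: 16


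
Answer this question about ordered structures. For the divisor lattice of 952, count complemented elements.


An element a is complemented if some b has a meet b = bottom, a join b = top.
a is complemented iff gcd(a, n/a)=1, i.e. a is a unitary divisor of 952.
Complemented elements: 1, 7, 8, 17, 56, 119, ... (2 more)
Count: 8


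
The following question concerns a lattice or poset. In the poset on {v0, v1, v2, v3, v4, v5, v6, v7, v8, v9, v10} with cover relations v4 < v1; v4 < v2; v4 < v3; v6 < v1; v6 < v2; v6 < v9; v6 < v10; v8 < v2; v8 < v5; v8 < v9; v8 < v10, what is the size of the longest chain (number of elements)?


A chain is a totally ordered subset; we count the number of elements in a maximum chain.
Compute, for each element x, the size of the longest chain ending at x:
  v0: 1
  v4: 1
  v6: 1
  v7: 1
  v8: 1
  v3: 2
  ...
A maximum chain: v4 < v1
Number of elements in the longest chain: 2


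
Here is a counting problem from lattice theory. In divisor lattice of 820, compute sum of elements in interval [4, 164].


Interval [4,164] in divisors of 820: [4, 164]
Sum = 168


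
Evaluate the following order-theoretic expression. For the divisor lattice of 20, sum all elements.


sigma(n) = sum of divisors.
Divisors of 20: [1, 2, 4, 5, 10, 20]
Sum = 42


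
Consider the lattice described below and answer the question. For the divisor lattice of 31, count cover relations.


A cover relation a -< b holds when a < b with no c strictly between.
Cover relations:
  1 -< 31
Total: 1


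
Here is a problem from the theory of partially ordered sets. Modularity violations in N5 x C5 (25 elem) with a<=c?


Modular law: if a <= c then a v (b ^ c) = (a v b) ^ c.
Check all triples (a,b,c) with a <= c among 25 elements.
  e.g. a=(a,0), b=(c,0), c=(b,0): lhs=(a,0) != rhs=(b,0)
  e.g. a=(a,0), b=(c,1), c=(b,0): lhs=(a,0) != rhs=(b,0)
Total violating triples: 75


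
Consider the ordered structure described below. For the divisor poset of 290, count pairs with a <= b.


The order relation is {(a,b) : a <= b}, reflexive so it includes (a,a).
Examples: (1,1), (1,10), (1,145), (1,2), (1,29), ...
Total ordered pairs: 27


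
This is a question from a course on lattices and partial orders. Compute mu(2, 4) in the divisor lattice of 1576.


In a divisor lattice, mu(a,b) = mu(b/a) where mu is the classical Mobius function.
b/a = 4/2 = 2
Prime factorization of 2: primes [2]
2 is squarefree with 1 prime factor(s), so mu(2) = (-1)^1 = -1


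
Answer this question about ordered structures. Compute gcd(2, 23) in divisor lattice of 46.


In a divisor lattice, meet = gcd (greatest common divisor).
By Euclidean algorithm or factoring: gcd(2,23) = 1


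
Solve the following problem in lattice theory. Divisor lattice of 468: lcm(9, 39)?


Join=lcm.
gcd(9,39)=3
lcm=117


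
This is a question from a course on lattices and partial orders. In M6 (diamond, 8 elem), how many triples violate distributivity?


Distributive law: a ^ (b v c) = (a ^ b) v (a ^ c).
Check all 8^3 = 512 ordered triples (a,b,c).
  e.g. a=a1, b=a2, c=a3: lhs=a1 != rhs=0
  e.g. a=a1, b=a2, c=a4: lhs=a1 != rhs=0
Total violating triples: 120


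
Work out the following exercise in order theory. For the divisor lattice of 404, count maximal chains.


A maximal chain goes from the minimum element to a maximal element via cover relations.
Counting all min-to-max paths in the cover graph.
Total maximal chains: 3


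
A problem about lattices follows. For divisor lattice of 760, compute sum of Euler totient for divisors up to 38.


Divisors of 760 up to 38: [1, 2, 4, 5, 8, 10, 19, 20, 38]
phi values: [1, 1, 2, 4, 4, 4, 18, 8, 18]
Sum = 60


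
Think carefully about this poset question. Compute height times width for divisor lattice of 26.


Height = length of longest chain minus 1; width = size of largest antichain.
A maximum chain: 1 | 13 | 26  (height 2).
A maximum antichain: {2, 13}  (width 2).
Product = 2 * 2 = 4


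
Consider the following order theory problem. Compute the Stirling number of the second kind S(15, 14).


S(n,k) = k*S(n-1,k) + S(n-1,k-1).
S(14,14) = 1, S(14,13) = 91
S(15,14) = 14*1 + 91 = 14 + 91
S(15,14) = 105


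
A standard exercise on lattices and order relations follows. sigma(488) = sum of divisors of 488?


sigma(n) = sum of divisors.
Divisors of 488: [1, 2, 4, 8, 61, 122, 244, 488]
Sum = 930


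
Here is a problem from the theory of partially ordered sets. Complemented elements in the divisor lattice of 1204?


An element a is complemented if some b has a meet b = bottom, a join b = top.
a is complemented iff gcd(a, n/a)=1, i.e. a is a unitary divisor of 1204.
Complemented elements: 1, 4, 7, 28, 43, 172, ... (2 more)
Count: 8


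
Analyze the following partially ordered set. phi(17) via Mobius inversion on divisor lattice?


phi(n) = n * prod_{p|n} (1 - 1/p).
Prime divisors of 17: [17]
phi(17) = 17 * (1 - 1/17)
phi(17) = 16


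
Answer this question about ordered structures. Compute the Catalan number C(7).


C(n) = C(2n, n) / (n+1).
C(14, 7) = 3432
C(7) = 3432 / 8 = 429


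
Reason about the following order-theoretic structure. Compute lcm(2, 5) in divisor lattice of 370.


In a divisor lattice, join = lcm (least common multiple).
gcd(2,5) = 1
lcm(2,5) = 2*5/gcd = 10/1 = 10


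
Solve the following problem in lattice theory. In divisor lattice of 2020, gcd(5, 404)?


Meet=gcd.
gcd(5,404)=1


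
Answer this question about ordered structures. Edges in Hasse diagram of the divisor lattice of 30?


A cover relation a -< b holds when a < b with no c strictly between.
Cover relations:
  1 -< 2
  1 -< 3
  1 -< 5
  2 -< 6
  2 -< 10
  3 -< 6
  3 -< 15
  5 -< 10
  ...4 more
Total: 12


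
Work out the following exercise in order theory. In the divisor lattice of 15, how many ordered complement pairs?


Complement pair (a,b): a meet b = bottom, a join b = top.
Here: gcd(a,b)=1 and lcm(a,b)=15, i.e. a*b=15 with a,b coprime.
Pairs found: (1,15), (3,5), (5,3), (15,1)
Total ordered pairs: 4


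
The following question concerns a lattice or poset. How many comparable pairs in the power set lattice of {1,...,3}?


A comparable pair {a,b} has a < b or b < a in the order.
Count unordered pairs where one element is strictly below the other.
Examples: {{},{1}}, {{},{2}}, {{},{3}}, {{},{1,2}}, ...
Total comparable pairs: 19


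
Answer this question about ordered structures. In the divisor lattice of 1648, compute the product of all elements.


Divisors of 1648: [1, 2, 4, 8, 16, 103, 206, 412, 824, 1648]
Product = n^(d(n)/2) = 1648^(10/2)
Product = 12155869717331968


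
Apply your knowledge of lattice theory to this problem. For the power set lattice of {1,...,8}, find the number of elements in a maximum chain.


A chain is a totally ordered subset; we count the number of elements in a maximum chain.
Compute, for each element x, the size of the longest chain ending at x:
  {}: 1
  {1}: 2
  {2}: 2
  {3}: 2
  {4}: 2
  {5}: 2
  ...
A maximum chain: {} < {1} < {1,2} < {1,2,3} < {1,2,3,4} < {1,2,3,4,5} < {1,2,3,4,5,6} < {1,2,3,4,5,6,7} < {1,2,3,4,5,6,7,8}
Number of elements in the longest chain: 9


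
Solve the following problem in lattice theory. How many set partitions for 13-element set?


B(n) = number of set partitions of an n-element set.
B(n) satisfies the recurrence: B(n+1) = sum_k C(n,k)*B(k).
B(13) = 27644437


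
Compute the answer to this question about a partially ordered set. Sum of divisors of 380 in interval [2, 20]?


Interval [2,20] in divisors of 380: [2, 4, 10, 20]
Sum = 36


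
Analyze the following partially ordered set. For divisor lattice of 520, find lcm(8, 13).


In a divisor lattice, join = lcm (least common multiple).
Compute lcm iteratively: start with first element, then lcm(current, next).
Elements: [8, 13]
lcm(8,13) = 104
Final lcm = 104


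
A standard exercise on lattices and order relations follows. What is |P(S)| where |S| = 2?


Power set = 2^n.
2^2 = 4


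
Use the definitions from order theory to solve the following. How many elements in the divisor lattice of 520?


Divisors of 520: [1, 2, 4, 5, 8, 10, 13, 20, 26, 40, 52, 65, 104, 130, 260, 520]
Count: 16


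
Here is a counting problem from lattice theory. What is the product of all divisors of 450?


Divisors of 450: [1, 2, 3, 5, 6, 9, 10, 15, 18, 25, 30, 45, 50, 75, 90, 150, 225, 450]
Product = n^(d(n)/2) = 450^(18/2)
Product = 756680642578125000000000


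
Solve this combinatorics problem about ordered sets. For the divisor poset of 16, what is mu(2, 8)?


In a divisor lattice, mu(a,b) = mu(b/a) where mu is the classical Mobius function.
b/a = 8/2 = 4
Prime factorization of 4: primes [2]
4 is not squarefree, so mu(4) = 0


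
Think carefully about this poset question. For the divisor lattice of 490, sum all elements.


sigma(n) = sum of divisors.
Divisors of 490: [1, 2, 5, 7, 10, 14, 35, 49, 70, 98, 245, 490]
Sum = 1026


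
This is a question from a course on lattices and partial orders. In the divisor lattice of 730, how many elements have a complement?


An element a is complemented if some b has a meet b = bottom, a join b = top.
a is complemented iff gcd(a, n/a)=1, i.e. a is a unitary divisor of 730.
Complemented elements: 1, 2, 5, 10, 73, 146, ... (2 more)
Count: 8


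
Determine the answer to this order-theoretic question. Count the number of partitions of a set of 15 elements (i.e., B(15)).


B(n) = number of set partitions of an n-element set.
B(n) satisfies the recurrence: B(n+1) = sum_k C(n,k)*B(k).
B(15) = 1382958545


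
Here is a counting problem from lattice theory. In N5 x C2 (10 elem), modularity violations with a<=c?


Modular law: if a <= c then a v (b ^ c) = (a v b) ^ c.
Check all triples (a,b,c) with a <= c among 10 elements.
  e.g. a=(a,0), b=(c,0), c=(b,0): lhs=(a,0) != rhs=(b,0)
  e.g. a=(a,0), b=(c,1), c=(b,0): lhs=(a,0) != rhs=(b,0)
Total violating triples: 6


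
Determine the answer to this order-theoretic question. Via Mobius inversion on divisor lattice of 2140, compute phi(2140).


phi(n) = n * prod_{p|n} (1 - 1/p).
Prime divisors of 2140: [2, 5, 107]
phi(2140) = 2140 * (1 - 1/2) * (1 - 1/5) * (1 - 1/107)
phi(2140) = 848


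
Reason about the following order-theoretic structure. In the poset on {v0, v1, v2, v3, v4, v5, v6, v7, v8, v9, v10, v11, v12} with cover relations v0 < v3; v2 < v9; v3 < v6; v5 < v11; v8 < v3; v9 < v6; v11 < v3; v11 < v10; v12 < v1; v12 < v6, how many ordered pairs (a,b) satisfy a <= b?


The order relation is {(a,b) : a <= b}, reflexive so it includes (a,a).
Examples: (v0,v0), (v0,v3), (v0,v6), (v1,v1), (v10,v10), ...
Total ordered pairs: 30


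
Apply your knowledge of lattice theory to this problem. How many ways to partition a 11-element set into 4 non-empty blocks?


S(n,k) = k*S(n-1,k) + S(n-1,k-1).
S(10,4) = 34105, S(10,3) = 9330
S(11,4) = 4*34105 + 9330 = 136420 + 9330
S(11,4) = 145750


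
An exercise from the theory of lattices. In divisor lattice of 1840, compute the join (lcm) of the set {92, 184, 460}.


In a divisor lattice, join = lcm (least common multiple).
Compute lcm iteratively: start with first element, then lcm(current, next).
Elements: [92, 184, 460]
lcm(92,184) = 184
lcm(184,460) = 920
Final lcm = 920


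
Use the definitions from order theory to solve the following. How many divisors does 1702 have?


Divisors of 1702: [1, 2, 23, 37, 46, 74, 851, 1702]
Count: 8


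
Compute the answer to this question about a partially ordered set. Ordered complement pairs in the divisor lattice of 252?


Complement pair (a,b): a meet b = bottom, a join b = top.
Here: gcd(a,b)=1 and lcm(a,b)=252, i.e. a*b=252 with a,b coprime.
Pairs found: (1,252), (4,63), (7,36), (9,28), ... (4 more)
Total ordered pairs: 8


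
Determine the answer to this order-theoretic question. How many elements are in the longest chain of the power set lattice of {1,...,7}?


A chain is a totally ordered subset; we count the number of elements in a maximum chain.
Compute, for each element x, the size of the longest chain ending at x:
  {}: 1
  {1}: 2
  {2}: 2
  {3}: 2
  {4}: 2
  {5}: 2
  ...
A maximum chain: {} < {1} < {1,2} < {1,2,3} < {1,2,3,4} < {1,2,3,4,5} < {1,2,3,4,5,6} < {1,2,3,4,5,6,7}
Number of elements in the longest chain: 8


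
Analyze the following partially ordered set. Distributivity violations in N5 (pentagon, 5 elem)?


Distributive law: a ^ (b v c) = (a ^ b) v (a ^ c).
Check all 5^3 = 125 ordered triples (a,b,c).
  e.g. a=b, b=a, c=c: lhs=b != rhs=a
  e.g. a=b, b=c, c=a: lhs=b != rhs=a
Total violating triples: 2


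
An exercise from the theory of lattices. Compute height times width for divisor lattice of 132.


Height = length of longest chain minus 1; width = size of largest antichain.
A maximum chain: 1 | 11 | 33 | 66 | 132  (height 4).
A maximum antichain: {4, 6, 22, 33}  (width 4).
Product = 4 * 4 = 16


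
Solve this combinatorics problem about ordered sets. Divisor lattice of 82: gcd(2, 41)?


Meet=gcd.
gcd(2,41)=1


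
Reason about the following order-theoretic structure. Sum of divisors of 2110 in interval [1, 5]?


Interval [1,5] in divisors of 2110: [1, 5]
Sum = 6


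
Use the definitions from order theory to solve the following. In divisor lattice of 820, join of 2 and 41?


In a divisor lattice, join = lcm (least common multiple).
gcd(2,41) = 1
lcm(2,41) = 2*41/gcd = 82/1 = 82
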